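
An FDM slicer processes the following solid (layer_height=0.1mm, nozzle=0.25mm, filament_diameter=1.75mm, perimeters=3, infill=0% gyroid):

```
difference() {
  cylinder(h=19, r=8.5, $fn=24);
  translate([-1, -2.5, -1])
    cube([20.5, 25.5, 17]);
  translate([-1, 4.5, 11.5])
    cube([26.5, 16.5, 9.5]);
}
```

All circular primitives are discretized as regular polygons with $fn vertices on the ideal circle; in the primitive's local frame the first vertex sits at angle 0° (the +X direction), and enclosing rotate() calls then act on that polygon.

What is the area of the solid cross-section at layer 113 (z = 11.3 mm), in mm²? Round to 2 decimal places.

At z = 11.3 mm: the r=8.5 cylinder contributes a regular 24-gon of circumradius 8.5 (area = (24/2)·8.500²·sin(360°/24) = 224.40 mm²); the cube at (-1, -2.5) (footprint 20.5×25.5) is included at this height (area 522.75 mm²); the cube at (-1, 4.5) is absent (z outside [11.5, 21]); Taking the first minus the rest: starting from the r=8.5 cylinder (224.40 mm²), the 20.5×25.5 cube at (-1, -2.5) partially overlaps it — only the 87.86 mm² overlap (of its 522.75 mm²) is removed, clipping the outline — area = 136.54 mm². Overall, the cross-section is a single solid region. Net area = 136.54 mm².

136.54 mm²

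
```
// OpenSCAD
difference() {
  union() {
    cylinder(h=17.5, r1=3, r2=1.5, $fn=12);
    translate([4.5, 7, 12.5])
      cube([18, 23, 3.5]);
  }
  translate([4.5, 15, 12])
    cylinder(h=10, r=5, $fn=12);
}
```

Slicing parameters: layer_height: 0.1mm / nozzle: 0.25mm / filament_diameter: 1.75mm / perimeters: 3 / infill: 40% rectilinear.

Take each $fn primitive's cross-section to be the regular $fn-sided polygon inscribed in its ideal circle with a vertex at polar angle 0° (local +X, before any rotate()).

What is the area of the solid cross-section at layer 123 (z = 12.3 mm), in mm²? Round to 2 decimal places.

11.36 mm²

At z = 12.3 mm: the cone (r1=3→r2=1.5) has section circumradius 1.946 here — a regular 12-gon (area = (12/2)·1.946²·sin(360°/12) = 11.36 mm²); the cube at (4.5, 7) is absent (z outside [12.5, 16]); Taking the union: only the cone is present, so the union is just that shape — area = 11.36 mm²; the r=5 cylinder at (4.5, 15) contributes a regular 12-gon of circumradius 5 (area = (12/2)·5.000²·sin(360°/12) = 75.00 mm²); Taking the first minus the rest: starting from the result so far (11.36 mm²), the r=5 cylinder at (4.5, 15) misses the remaining region (no effect) — area = 11.36 mm². Overall, the cross-section is a single solid region. Net area = 11.36 mm².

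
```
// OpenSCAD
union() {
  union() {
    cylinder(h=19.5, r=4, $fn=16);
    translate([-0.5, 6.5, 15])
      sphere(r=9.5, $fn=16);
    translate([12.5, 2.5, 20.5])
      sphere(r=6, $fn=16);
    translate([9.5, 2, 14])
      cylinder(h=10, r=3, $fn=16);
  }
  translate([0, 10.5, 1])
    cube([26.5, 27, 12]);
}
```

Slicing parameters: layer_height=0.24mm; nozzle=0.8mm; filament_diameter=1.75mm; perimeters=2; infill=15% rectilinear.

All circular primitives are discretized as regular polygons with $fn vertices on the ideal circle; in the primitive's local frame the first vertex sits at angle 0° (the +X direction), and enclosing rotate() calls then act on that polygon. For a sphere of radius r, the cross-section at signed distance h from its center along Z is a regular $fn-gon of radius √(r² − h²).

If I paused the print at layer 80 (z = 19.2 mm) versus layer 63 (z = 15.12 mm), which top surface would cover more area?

Layer 80 (z = 19.2): the r=4 cylinder contributes a regular 16-gon of circumradius 4 (area = (16/2)·4.000²·sin(360°/16) = 48.98 mm²); the r=9.5 sphere at (-0.5, 6.5) slices to a regular 16-gon of circumradius 8.521 (√(r²−h²) with h=4.2 from center) (area = (16/2)·8.521²·sin(360°/16) = 222.29 mm²); the r=6 sphere at (12.5, 2.5) contributes a regular 16-gon of circumradius √(6²−1.3²) = 5.857 (area = (16/2)·5.857²·sin(360°/16) = 105.04 mm²); the r=3 cylinder at (9.5, 2) gives a regular 16-gon of circumradius 3 (constant along its height) (area = (16/2)·3.000²·sin(360°/16) = 27.55 mm²); Merging all regions: the regions partially overlap — summed areas 403.87 mm² minus the doubly-counted overlap 65.62 mm² gives 338.25 mm² — area = 338.25 mm²; the cube at (0, 10.5) does not reach this height (z outside [1, 13]); Combining (union): only that combined region is present, so the union is just that shape — area = 338.25 mm². So its area = 338.25 mm². Layer 63 (z = 15.12): the r=4 cylinder gives a regular 16-gon of circumradius 4 (constant along its height) (area = (16/2)·4.000²·sin(360°/16) = 48.98 mm²); the r=9.5 sphere at (-0.5, 6.5) contributes a regular 16-gon of circumradius √(9.5²−0.12²) = 9.499 (area = (16/2)·9.499²·sin(360°/16) = 276.25 mm²); the r=6 sphere at (12.5, 2.5) contributes a regular 16-gon of circumradius √(6²−5.38²) = 2.656 (area = (16/2)·2.656²·sin(360°/16) = 21.60 mm²); the cylinder at (9.5, 2): section is a regular 16-gon, circumradius r=3 (area = (16/2)·3.000²·sin(360°/16) = 27.55 mm²); Merging all regions: the regions partially overlap — summed areas 374.39 mm² minus the doubly-counted overlap 56.59 mm² gives 317.80 mm² — area = 317.80 mm²; the cube at (0, 10.5) does not reach this height (z outside [1, 13]); Combining (union): only that combined region is present, so the union is just that shape — area = 317.80 mm². So its area = 317.80 mm². Layer 80 is larger (338.25 vs 317.80 mm²).

layer 80 (z = 19.2 mm)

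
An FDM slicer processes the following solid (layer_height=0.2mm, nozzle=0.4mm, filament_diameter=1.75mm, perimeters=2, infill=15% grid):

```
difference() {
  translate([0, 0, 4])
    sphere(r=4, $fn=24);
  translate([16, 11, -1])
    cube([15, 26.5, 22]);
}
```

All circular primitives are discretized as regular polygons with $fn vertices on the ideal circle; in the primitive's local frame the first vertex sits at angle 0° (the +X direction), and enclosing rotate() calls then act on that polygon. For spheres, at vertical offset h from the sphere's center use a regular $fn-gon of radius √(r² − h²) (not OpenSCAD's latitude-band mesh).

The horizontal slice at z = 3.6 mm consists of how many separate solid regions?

1

At z = 3.6 mm: the sphere: section is a regular 24-gon, circumradius = √(r²−h²) = √(4²−0.4²) = 3.980; the 15×26.5 cube at (16, 11) contributes its full rectangle; Subtracting the remaining from the first: starting from the r=4 sphere, the 15×26.5 cube at (16, 11) misses the remaining region (no effect) — 1 connected region. The result has 1 disconnected region.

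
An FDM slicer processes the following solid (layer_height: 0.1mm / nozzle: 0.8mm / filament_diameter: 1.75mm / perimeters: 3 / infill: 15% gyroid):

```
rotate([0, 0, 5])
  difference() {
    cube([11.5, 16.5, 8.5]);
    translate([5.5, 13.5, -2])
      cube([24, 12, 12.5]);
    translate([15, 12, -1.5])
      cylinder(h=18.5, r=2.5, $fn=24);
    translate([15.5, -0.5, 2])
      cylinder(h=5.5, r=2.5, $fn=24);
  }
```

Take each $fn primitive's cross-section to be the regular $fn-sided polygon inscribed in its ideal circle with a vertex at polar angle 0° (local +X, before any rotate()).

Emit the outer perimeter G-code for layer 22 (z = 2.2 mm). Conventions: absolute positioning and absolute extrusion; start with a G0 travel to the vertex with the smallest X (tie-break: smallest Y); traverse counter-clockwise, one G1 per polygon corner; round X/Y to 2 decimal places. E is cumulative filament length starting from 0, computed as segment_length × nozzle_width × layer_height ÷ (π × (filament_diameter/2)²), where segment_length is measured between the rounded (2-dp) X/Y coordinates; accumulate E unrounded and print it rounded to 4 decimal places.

At z = 2.2 mm: the 11.5×16.5 cube contributes its full rectangle; the 24×12 cube at (5.5, 13.5) contributes its full rectangle; the r=2.5 cylinder at (15, 12) gives a regular 24-gon of circumradius 2.5 (constant along its height); the r=2.5 cylinder at (15.5, -0.5) gives a regular 24-gon of circumradius 2.5 (constant along its height); After the difference (first − rest): starting from the 11.5×16.5 cube, the 24×12 cube at (5.5, 13.5) partially overlaps it — only the 18.00 mm² overlap (of its 288.00 mm²) is removed, clipping the outline; the r=2.5 cylinder at (15, 12) misses the remaining region (no effect); the r=2.5 cylinder at (15.5, -0.5) misses the remaining region (no effect) — 1 connected region; (whole slice rotated 5° about Z — lengths, areas and connectivity unchanged). The outline is a single polygon with 6 vertices. Extrusion per mm of travel: 0.8 × 0.1 / (π × 0.875²) = 0.033260. Accumulating E over each segment gives final E = 1.8630.

G0 X-1.44 Y16.44 Z2.20
G1 X0.00 Y0.00 E0.5489
G1 X11.46 Y1.00 E0.9315
G1 X10.28 Y14.45 E1.3806
G1 X4.30 Y13.93 E1.5802
G1 X4.04 Y16.92 E1.6800
G1 X-1.44 Y16.44 E1.8630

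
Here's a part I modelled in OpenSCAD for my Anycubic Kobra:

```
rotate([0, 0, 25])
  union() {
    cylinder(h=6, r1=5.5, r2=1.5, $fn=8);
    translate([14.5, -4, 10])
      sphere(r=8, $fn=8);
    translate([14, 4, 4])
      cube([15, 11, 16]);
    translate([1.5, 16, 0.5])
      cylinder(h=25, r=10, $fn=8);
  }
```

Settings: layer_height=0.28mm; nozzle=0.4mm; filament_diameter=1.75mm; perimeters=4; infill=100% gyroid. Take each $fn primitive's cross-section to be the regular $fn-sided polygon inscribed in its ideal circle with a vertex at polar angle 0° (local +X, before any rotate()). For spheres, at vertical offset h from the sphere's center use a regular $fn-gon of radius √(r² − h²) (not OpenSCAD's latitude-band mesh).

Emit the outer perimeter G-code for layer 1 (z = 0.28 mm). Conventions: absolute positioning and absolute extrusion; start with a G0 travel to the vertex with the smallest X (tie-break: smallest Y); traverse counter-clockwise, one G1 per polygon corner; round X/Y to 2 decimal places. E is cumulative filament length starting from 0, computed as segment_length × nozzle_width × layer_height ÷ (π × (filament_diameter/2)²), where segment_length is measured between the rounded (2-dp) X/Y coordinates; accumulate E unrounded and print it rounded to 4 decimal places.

At z = 0.28 mm: the cone (r1=5.5→r2=1.5) has section circumradius 5.313 here — a regular 8-gon; the sphere at (14.5, -4) does not reach this height (|z−center|=9.720 > r=8); the cube at (14, 4) is not intersected at this z (z outside [4, 20]); the cylinder at (1.5, 16) is absent (z outside [0.5, 25.5]); Combining (union): only the cone is present, so the union is just that shape — 1 connected region; (whole slice rotated 25° about Z — lengths, areas and connectivity unchanged). The outline is a single polygon with 8 vertices. Extrusion per mm of travel: 0.4 × 0.28 / (π × 0.875²) = 0.046564. Accumulating E over each segment gives final E = 1.5155.

G0 X-4.99 Y1.82 Z0.28
G1 X-4.82 Y-2.25 E0.1897
G1 X-1.82 Y-4.99 E0.3789
G1 X2.25 Y-4.82 E0.5686
G1 X4.99 Y-1.82 E0.7577
G1 X4.82 Y2.25 E0.9474
G1 X1.82 Y4.99 E1.1366
G1 X-2.25 Y4.82 E1.3263
G1 X-4.99 Y1.82 E1.5155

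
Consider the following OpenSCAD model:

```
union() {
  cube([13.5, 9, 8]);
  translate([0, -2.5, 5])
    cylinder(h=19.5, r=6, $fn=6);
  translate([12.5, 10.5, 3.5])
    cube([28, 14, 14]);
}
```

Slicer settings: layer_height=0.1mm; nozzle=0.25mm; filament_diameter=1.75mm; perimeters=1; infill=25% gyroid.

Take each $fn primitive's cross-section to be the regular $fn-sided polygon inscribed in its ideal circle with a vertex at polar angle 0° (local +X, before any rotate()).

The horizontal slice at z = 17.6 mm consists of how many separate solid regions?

1

At z = 17.6 mm: the cube is absent (z outside [0, 8]); the r=6 cylinder at (0, -2.5) contributes a regular 6-gon of circumradius 6; the cube at (12.5, 10.5) does not reach this height (z outside [3.5, 17.5]); Combining (union): only the r=6 cylinder at (0, -2.5) is present, so the union is just that shape — 1 connected region. The result has 1 disconnected region.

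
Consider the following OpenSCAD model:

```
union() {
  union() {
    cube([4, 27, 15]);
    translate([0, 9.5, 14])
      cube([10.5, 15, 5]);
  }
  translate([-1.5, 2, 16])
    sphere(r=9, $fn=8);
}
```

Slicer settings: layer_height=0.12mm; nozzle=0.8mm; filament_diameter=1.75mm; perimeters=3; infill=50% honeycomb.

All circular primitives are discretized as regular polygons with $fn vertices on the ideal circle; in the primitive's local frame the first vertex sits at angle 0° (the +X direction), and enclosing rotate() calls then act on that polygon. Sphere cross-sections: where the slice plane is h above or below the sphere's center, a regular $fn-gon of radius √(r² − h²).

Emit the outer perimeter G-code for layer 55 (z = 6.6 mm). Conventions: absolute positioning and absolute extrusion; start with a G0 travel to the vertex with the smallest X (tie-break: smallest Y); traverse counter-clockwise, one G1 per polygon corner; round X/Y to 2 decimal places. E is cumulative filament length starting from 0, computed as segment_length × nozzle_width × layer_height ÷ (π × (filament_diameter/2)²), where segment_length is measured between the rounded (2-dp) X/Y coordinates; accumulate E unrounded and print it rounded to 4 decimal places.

At z = 6.6 mm: the cube (footprint 4×27) is included at this height; the cube at (0, 9.5) does not reach this height (z outside [14, 19]); Taking the union: only the 4×27 cube is present, so the union is just that shape — 1 connected region; the sphere at (-1.5, 2) is absent (|z−center|=9.400 > r=9); Taking the union: only that combined region is present, so the union is just that shape — 1 connected region. The outline is a single polygon with 4 vertices. Extrusion per mm of travel: 0.8 × 0.12 / (π × 0.875²) = 0.039912. Accumulating E over each segment gives final E = 2.4746.

G0 X0.00 Y0.00 Z6.60
G1 X4.00 Y0.00 E0.1596
G1 X4.00 Y27.00 E1.2373
G1 X0.00 Y27.00 E1.3969
G1 X0.00 Y0.00 E2.4746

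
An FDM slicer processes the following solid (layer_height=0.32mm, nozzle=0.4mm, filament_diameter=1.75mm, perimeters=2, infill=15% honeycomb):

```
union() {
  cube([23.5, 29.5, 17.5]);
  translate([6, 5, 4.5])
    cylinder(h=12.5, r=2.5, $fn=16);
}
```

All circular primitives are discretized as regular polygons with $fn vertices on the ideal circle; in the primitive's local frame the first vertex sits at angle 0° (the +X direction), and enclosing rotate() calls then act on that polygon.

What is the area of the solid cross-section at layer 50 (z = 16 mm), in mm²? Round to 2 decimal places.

At z = 16 mm: the cube is present — its section is the full 23.5×29.5 rectangle (area 693.25 mm²); the cylinder at (6, 5): section is a regular 16-gon, circumradius r=2.5 (area = (16/2)·2.500²·sin(360°/16) = 19.13 mm²); Combining (union): the r=2.5 cylinder at (6, 5) lies entirely inside the 23.5×29.5 cube, so the union is just the 23.5×29.5 cube — area = 693.25 mm². Overall, the cross-section is a single solid region. Net area = 693.25 mm².

693.25 mm²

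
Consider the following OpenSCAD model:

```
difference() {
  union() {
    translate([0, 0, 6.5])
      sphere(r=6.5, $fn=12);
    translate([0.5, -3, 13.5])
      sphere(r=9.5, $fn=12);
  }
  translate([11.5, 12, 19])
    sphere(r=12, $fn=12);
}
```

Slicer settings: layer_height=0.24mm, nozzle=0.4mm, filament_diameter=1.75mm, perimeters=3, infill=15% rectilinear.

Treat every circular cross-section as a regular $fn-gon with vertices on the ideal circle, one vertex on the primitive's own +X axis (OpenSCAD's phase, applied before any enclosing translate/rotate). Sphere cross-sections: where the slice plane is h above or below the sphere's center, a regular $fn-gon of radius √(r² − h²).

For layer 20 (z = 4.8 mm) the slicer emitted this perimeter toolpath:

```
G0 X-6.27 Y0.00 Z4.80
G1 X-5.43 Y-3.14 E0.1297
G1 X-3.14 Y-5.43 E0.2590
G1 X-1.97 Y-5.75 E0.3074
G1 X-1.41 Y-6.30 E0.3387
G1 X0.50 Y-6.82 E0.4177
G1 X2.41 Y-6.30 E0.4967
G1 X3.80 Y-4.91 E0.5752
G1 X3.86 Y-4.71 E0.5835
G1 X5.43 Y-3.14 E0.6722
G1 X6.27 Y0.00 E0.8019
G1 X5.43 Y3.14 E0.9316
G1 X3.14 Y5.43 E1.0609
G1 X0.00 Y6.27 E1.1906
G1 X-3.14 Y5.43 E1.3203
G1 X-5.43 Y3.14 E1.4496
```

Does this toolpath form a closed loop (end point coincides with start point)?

no

Start point (G0): (-6.27, 0.00). End point (last G1): the path does not return to the start — open.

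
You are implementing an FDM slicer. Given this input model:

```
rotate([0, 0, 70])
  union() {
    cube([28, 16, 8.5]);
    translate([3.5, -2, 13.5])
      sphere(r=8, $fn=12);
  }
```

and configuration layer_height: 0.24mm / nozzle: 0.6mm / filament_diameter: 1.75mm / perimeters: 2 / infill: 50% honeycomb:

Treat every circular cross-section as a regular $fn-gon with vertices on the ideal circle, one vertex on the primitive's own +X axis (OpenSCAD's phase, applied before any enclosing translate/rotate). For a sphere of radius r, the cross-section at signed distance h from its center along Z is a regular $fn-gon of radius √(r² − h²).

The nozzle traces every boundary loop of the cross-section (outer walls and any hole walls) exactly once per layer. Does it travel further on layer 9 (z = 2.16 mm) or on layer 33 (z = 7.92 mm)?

layer 33 (z = 7.92 mm)

Layer 9 (z = 2.16): the cube is present — its section is the full 28×16 rectangle (perimeter 88.00 mm); the sphere at (3.5, -2) is not intersected at this z (|z−center|=11.340 > r=8); Merging all regions: only the 28×16 cube is present, so the union is just that shape — boundary = 88.00 mm; (rotated 70° about Z; rotation is an isometry so areas/perimeters/island counts are preserved). So its perimeter = 88.00 mm. Layer 33 (z = 7.92): the cube (footprint 28×16) is included at this height (perimeter 88.00 mm); the sphere at (3.5, -2): section is a regular 12-gon, circumradius = √(r²−h²) = √(8²−5.58²) = 5.733 (perimeter = 2·12·5.733·sin(180°/12) = 35.61 mm); Taking the union: the regions partially overlap (shared area 24.99 mm²), so the edge portions inside another operand are dropped and the merged outline is re-measured after clipping — boundary = 101.89 mm; (whole slice rotated 70° about Z — lengths, areas and connectivity unchanged). So its perimeter = 101.89 mm. Layer 33 is larger (101.89 vs 88.00 mm).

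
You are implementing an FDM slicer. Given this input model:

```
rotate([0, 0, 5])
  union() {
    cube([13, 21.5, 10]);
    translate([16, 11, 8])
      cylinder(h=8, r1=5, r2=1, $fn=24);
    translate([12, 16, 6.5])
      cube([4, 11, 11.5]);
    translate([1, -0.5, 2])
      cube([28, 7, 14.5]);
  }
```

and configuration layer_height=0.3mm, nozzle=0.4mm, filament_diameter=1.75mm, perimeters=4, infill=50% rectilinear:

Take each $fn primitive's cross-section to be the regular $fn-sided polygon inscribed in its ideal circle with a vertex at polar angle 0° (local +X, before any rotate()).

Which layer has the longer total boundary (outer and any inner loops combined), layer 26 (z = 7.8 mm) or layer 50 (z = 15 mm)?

layer 26 (z = 7.8 mm)

Layer 26 (z = 7.8): the cube (footprint 13×21.5) is included at this height (perimeter 69.00 mm); the cone at (16, 11) is absent (z outside [8, 16]); the cube at (12, 16) is present — its section is the full 4×11 rectangle (perimeter 30.00 mm); the cube at (1, -0.5) (footprint 28×7) is included at this height (perimeter 70.00 mm); Taking the union: the regions partially overlap (shared area 83.50 mm²), so the edge portions inside another operand are dropped and the merged outline is re-measured after clipping — boundary = 119.00 mm; (rotated 5° about Z; rotation is an isometry so areas/perimeters/island counts are preserved). So its perimeter = 119.00 mm. Layer 50 (z = 15): the cube is not intersected at this z (z outside [0, 10]); the cone at (16, 11) (r1=5→r2=1) has section circumradius 1.500 here — a regular 24-gon (perimeter = 2·24·1.500·sin(180°/24) = 9.40 mm); the cube at (12, 16) (footprint 4×11) is included at this height (perimeter 30.00 mm); the cube at (1, -0.5) is present — its section is the full 28×7 rectangle (perimeter 70.00 mm); Taking the union: the 3 present regions are separate (no shared area or edge), so areas and boundary lengths simply add and each stays a separate island — boundary = 109.40 mm; (rotated 5° about Z; rotation is an isometry so areas/perimeters/island counts are preserved). So its perimeter = 109.40 mm. Layer 26 is larger (119.00 vs 109.40 mm).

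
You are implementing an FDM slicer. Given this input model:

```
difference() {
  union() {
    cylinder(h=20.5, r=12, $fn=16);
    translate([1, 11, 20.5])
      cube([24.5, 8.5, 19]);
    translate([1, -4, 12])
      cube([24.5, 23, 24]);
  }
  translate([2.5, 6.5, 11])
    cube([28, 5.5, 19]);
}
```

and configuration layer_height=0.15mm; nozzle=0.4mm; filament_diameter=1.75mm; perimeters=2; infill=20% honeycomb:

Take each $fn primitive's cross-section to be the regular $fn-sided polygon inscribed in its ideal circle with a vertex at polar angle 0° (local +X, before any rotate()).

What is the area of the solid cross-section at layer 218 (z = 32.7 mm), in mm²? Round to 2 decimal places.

At z = 32.7 mm: the cylinder is absent (z outside [0, 20.5]); the cube at (1, 11) is present — its section is the full 24.5×8.5 rectangle (area 208.25 mm²); the cube at (1, -4) is present — its section is the full 24.5×23 rectangle (area 563.50 mm²); Combining (union): the regions partially overlap — summed areas 771.75 mm² minus the doubly-counted overlap 196.00 mm² gives 575.75 mm² — area = 575.75 mm²; the cube at (2.5, 6.5) is absent (z outside [11, 30]); Taking the first minus the rest: none of the subtracted shapes is present at this height, so that combined region is unchanged — area = 575.75 mm². Overall, the cross-section is a single solid region. Net area = 575.75 mm².

575.75 mm²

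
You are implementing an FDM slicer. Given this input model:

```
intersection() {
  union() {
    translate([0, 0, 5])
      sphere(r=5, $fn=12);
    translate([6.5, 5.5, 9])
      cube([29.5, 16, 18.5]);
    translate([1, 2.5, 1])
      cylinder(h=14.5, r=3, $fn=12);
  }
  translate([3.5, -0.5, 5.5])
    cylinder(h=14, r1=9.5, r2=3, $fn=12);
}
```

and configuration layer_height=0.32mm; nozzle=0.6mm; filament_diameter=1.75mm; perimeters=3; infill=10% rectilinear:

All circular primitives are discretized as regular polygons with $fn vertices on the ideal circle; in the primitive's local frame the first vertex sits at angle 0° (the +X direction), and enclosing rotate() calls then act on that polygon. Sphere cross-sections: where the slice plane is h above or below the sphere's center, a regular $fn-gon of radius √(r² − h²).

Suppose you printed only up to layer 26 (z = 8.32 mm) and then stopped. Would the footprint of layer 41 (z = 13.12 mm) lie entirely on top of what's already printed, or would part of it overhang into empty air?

entirely on top

Compare the two slices. At z = 8.32: the sphere: section is a regular 12-gon, circumradius = √(r²−h²) = √(5²−3.32²) = 3.739 (area = (12/2)·3.739²·sin(360°/12) = 41.93 mm²); the cube at (6.5, 5.5) is absent (z outside [9, 27.5]); the r=3 cylinder at (1, 2.5) gives a regular 12-gon of circumradius 3 (constant along its height) (area = (12/2)·3.000²·sin(360°/12) = 27.00 mm²); Combining (union): the regions partially overlap — summed areas 68.93 mm² minus the doubly-counted overlap 16.54 mm² gives 52.39 mm² — area = 52.39 mm²; the cone at (3.5, -0.5): at t=0.201 of its height the radius interpolates to r₁+(r₂−r₁)t = 8.191, giving a regular 12-gon of that circumradius (area = (12/2)·8.191²·sin(360°/12) = 201.26 mm²); After intersecting: the result so far lies inside the cone at (3.5, -0.5), so it is kept whole — area = 52.39 mm². At z = 13.12: the sphere does not reach this height (|z−center|=8.120 > r=5); the 29.5×16 cube at (6.5, 5.5) contributes its full rectangle (area 472.00 mm²); the r=3 cylinder at (1, 2.5) gives a regular 12-gon of circumradius 3 (constant along its height) (area = (12/2)·3.000²·sin(360°/12) = 27.00 mm²); Merging all regions: the 2 present regions are separate (no shared area or edge), so areas and boundary lengths simply add and each stays a separate island — area = 499.00 mm²; the cone at (3.5, -0.5): at t=0.544 of its height the radius interpolates to r₁+(r₂−r₁)t = 5.962, giving a regular 12-gon of that circumradius (area = (12/2)·5.962²·sin(360°/12) = 106.64 mm²); After intersecting: the cone at (3.5, -0.5) partially overlaps the result so far; clipping to the common part keeps 23.09 mm² — area = 23.09 mm². Checking containment: the cross-section at z = 13.12 is a subset of the cross-section at z = 8.32.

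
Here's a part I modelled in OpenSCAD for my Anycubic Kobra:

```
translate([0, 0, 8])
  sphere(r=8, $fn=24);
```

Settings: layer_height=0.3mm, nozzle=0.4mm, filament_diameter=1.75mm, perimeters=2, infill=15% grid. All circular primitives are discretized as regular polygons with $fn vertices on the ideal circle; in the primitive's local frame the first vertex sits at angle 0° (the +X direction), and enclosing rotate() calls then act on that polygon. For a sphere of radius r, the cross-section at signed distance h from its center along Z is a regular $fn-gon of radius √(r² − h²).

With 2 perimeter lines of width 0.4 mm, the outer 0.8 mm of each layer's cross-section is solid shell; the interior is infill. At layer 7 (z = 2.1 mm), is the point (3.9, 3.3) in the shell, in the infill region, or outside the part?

At z = 2.1 mm: the sphere: section is a regular 24-gon, circumradius = √(r²−h²) = √(8²−5.9²) = 5.403. Overall, the cross-section is a single solid region. The nearest boundary edge runs (4.68, 2.70)→(3.82, 3.82); distance from the point to it = 0.25 mm. The point is inside the cross-section, 0.25 mm from the nearest boundary — within the 0.8 mm shell band (2 × 0.4).

shell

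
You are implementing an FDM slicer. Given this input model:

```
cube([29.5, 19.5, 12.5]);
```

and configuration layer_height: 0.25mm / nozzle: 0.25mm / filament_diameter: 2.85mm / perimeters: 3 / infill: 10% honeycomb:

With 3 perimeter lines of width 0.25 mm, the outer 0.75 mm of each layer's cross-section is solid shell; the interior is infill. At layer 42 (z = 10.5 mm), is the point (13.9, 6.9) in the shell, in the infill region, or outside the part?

infill

At z = 10.5 mm: the cube is present — its section is the full 29.5×19.5 rectangle. Overall, the cross-section is a single solid region. The nearest boundary edge runs (0.00, 0.00)→(29.50, 0.00); distance from the point to it = 6.90 mm. The point is inside the cross-section and 6.90 mm from the nearest boundary — more than the 0.75 mm shell width (3 × 0.25), so it's in the infill interior.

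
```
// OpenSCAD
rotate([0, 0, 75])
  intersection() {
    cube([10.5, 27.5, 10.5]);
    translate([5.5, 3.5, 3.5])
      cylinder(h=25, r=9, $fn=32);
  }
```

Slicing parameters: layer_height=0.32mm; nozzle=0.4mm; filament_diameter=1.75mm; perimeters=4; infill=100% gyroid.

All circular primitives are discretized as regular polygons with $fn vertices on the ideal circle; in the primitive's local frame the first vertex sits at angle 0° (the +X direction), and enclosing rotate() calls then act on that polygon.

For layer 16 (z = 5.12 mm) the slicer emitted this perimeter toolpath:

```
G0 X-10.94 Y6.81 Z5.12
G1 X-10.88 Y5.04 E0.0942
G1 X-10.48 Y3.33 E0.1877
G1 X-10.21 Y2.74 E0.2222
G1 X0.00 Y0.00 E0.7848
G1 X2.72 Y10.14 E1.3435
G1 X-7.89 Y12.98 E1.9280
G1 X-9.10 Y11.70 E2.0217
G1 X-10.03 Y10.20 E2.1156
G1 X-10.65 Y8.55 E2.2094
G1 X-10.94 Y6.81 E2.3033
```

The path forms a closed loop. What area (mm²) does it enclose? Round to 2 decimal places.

125.18 mm²

Apply the shoelace formula to the sequence of (X, Y) vertices; enclosed area = 125.18 mm².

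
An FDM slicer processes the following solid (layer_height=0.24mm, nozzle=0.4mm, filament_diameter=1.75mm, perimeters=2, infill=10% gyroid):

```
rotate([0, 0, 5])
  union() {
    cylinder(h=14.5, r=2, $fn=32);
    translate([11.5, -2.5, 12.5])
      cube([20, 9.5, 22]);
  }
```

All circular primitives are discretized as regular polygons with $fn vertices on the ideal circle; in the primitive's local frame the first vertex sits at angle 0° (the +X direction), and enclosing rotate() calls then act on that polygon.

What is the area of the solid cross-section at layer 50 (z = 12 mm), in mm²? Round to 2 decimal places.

12.49 mm²

At z = 12 mm: the r=2 cylinder contributes a regular 32-gon of circumradius 2 (area = (32/2)·2.000²·sin(360°/32) = 12.49 mm²); the cube at (11.5, -2.5) does not reach this height (z outside [12.5, 34.5]); Taking the union: only the r=2 cylinder is present, so the union is just that shape — area = 12.49 mm²; (whole slice rotated 5° about Z — lengths, areas and connectivity unchanged). Overall, the cross-section is a single solid region. Net area = 12.49 mm².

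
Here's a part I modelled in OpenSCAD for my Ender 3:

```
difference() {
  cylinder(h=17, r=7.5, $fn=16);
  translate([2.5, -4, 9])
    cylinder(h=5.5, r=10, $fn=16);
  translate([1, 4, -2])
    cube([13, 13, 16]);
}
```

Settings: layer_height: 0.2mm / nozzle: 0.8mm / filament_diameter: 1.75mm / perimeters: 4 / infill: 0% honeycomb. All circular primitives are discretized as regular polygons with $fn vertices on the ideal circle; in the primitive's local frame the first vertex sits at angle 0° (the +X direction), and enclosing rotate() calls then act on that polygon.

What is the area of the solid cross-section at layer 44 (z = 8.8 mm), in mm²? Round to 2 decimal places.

At z = 8.8 mm: the r=7.5 cylinder gives a regular 16-gon of circumradius 7.5 (constant along its height) (area = (16/2)·7.500²·sin(360°/16) = 172.21 mm²); the cylinder at (2.5, -4) does not reach this height (z outside [9, 14.5]); the cube at (1, 4) is present — its section is the full 13×13 rectangle (area 169.00 mm²); Subtracting the remaining from the first: starting from the r=7.5 cylinder (172.21 mm²), the 13×13 cube at (1, 4) partially overlaps it — only the 11.54 mm² overlap (of its 169.00 mm²) is removed, clipping the outline — area = 160.67 mm². Overall, the cross-section is a single solid region. Net area = 160.67 mm².

160.67 mm²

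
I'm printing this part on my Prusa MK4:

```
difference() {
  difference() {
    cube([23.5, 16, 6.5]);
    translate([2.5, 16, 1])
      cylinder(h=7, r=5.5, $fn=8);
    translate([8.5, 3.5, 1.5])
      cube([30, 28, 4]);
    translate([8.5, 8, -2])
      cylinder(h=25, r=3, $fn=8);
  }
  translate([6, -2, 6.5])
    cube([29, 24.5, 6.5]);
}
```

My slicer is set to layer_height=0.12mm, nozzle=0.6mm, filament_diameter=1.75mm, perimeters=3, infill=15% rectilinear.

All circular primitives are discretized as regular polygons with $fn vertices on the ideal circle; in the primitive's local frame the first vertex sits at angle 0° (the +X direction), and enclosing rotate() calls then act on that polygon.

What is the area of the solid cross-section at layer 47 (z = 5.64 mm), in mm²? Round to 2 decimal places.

At z = 5.64 mm: the 23.5×16 cube contributes its full rectangle (area 376.00 mm²); the cylinder at (2.5, 16): section is a regular 8-gon, circumradius r=5.5 (area = (8/2)·5.500²·sin(360°/8) = 85.56 mm²); the cube at (8.5, 3.5) is absent (z outside [1.5, 5.5]); the r=3 cylinder at (8.5, 8) contributes a regular 8-gon of circumradius 3 (area = (8/2)·3.000²·sin(360°/8) = 25.46 mm²); After the difference (first − rest): starting from the 23.5×16 cube (376.00 mm²), the r=5.5 cylinder at (2.5, 16) partially overlaps it — only the 33.85 mm² overlap (of its 85.56 mm²) is removed, clipping the outline; the r=3 cylinder at (8.5, 8) lies wholly inside it (removes its full 25.46 mm² and its 18.37 mm outline becomes a hole wall) — area = 316.70 mm²; the cube at (6, -2) is absent (z outside [6.5, 13]); Subtracting the remaining from the first: none of the subtracted shapes is present at this height, so that combined region is unchanged — area = 316.70 mm². Overall, the cross-section is one region with 1 hole. Net area = 316.70 mm².

316.70 mm²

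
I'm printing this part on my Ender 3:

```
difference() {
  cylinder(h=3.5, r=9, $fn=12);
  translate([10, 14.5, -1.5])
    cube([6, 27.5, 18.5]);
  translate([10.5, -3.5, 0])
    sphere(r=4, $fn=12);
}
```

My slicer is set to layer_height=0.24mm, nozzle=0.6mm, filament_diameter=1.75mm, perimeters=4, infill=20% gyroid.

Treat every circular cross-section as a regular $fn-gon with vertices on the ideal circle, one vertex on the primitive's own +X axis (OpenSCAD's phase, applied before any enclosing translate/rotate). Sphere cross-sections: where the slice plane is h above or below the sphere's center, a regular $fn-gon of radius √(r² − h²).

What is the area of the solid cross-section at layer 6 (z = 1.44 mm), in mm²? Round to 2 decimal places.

238.24 mm²

At z = 1.44 mm: the r=9 cylinder gives a regular 12-gon of circumradius 9 (constant along its height) (area = (12/2)·9.000²·sin(360°/12) = 243.00 mm²); the 6×27.5 cube at (10, 14.5) contributes its full rectangle (area 165.00 mm²); the r=4 sphere at (10.5, -3.5) slices to a regular 12-gon of circumradius 3.732 (√(r²−h²) with h=1.44 from center) (area = (12/2)·3.732²·sin(360°/12) = 41.78 mm²); Taking the first minus the rest: starting from the r=9 cylinder (243.00 mm²), the 6×27.5 cube at (10, 14.5) misses the remaining region (no effect); the r=4 sphere at (10.5, -3.5) partially overlaps it — only the 4.76 mm² overlap (of its 41.78 mm²) is removed, clipping the outline — area = 238.24 mm². Overall, the cross-section is a single solid region. Net area = 238.24 mm².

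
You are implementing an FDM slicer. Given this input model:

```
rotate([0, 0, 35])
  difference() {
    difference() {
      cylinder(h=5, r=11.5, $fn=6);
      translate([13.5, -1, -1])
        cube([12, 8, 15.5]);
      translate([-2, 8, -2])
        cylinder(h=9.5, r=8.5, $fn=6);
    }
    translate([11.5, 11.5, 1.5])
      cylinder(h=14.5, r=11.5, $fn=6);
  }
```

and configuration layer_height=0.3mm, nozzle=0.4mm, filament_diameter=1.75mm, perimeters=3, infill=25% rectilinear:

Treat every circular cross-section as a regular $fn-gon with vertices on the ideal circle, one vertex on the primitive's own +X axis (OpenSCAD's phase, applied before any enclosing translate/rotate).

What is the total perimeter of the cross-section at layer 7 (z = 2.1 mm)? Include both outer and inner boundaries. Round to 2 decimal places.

At z = 2.1 mm: the cylinder: section is a regular 6-gon, circumradius r=11.5 (perimeter = 2·6·11.500·sin(180°/6) = 69.00 mm); the cube at (13.5, -1) (footprint 12×8) is included at this height (perimeter 40.00 mm); the r=8.5 cylinder at (-2, 8) contributes a regular 6-gon of circumradius 8.5 (perimeter = 2·6·8.500·sin(180°/6) = 51.00 mm); After the difference (first − rest): starting from the r=11.5 cylinder, the 12×8 cube at (13.5, -1) misses the remaining region (no effect); the r=8.5 cylinder at (-2, 8) partially overlaps it — only the 112.19 mm² overlap (of its 187.71 mm²) is removed, clipping the outline — boundary = 76.14 mm; the r=11.5 cylinder at (11.5, 11.5) contributes a regular 6-gon of circumradius 11.5 (perimeter = 2·6·11.500·sin(180°/6) = 69.00 mm); After the difference (first − rest): starting from the result so far, the r=11.5 cylinder at (11.5, 11.5) partially overlaps it — only the 23.45 mm² overlap (of its 343.60 mm²) is removed, clipping the outline — boundary = 67.14 mm; (whole slice rotated 35° about Z — lengths, areas and connectivity unchanged). Overall, the cross-section is a single solid region. Total boundary length (outer) = 67.14 mm.

67.14 mm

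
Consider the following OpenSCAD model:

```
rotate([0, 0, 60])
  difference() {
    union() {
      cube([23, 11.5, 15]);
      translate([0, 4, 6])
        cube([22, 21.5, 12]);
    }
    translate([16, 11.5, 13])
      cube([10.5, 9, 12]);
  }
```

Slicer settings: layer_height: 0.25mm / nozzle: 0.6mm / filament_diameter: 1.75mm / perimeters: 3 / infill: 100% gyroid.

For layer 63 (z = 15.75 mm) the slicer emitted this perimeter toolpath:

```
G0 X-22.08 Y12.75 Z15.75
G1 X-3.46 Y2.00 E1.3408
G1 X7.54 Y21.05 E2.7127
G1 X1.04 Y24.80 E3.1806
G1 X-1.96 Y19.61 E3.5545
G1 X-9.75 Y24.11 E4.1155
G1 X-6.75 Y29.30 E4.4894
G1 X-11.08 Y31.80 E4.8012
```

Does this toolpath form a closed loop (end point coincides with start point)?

Start point (G0): (-22.08, 12.75). End point (last G1): the path does not return to the start — open.

no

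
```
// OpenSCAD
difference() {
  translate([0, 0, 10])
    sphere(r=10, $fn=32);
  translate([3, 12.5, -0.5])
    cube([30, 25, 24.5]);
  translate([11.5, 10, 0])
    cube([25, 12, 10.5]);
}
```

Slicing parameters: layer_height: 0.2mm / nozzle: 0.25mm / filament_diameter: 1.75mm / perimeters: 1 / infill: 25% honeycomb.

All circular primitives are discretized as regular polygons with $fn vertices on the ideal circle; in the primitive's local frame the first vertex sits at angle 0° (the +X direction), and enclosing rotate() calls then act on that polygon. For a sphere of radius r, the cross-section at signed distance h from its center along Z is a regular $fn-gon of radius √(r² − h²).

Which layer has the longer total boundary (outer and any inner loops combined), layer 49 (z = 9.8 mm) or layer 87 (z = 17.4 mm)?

Layer 49 (z = 9.8): the sphere: section is a regular 32-gon, circumradius = √(r²−h²) = √(10²−0.2²) = 9.998 (perimeter = 2·32·9.998·sin(180°/32) = 62.72 mm); the cube at (3, 12.5) (footprint 30×25) is included at this height (perimeter 110.00 mm); the cube at (11.5, 10) (footprint 25×12) is included at this height (perimeter 74.00 mm); Taking the first minus the rest: starting from the r=10 sphere, the 30×25 cube at (3, 12.5) misses the remaining region (no effect); the 25×12 cube at (11.5, 10) misses the remaining region (no effect) — boundary = 62.72 mm. So its perimeter = 62.72 mm. Layer 87 (z = 17.4): the r=10 sphere slices to a regular 32-gon of circumradius 6.726 (√(r²−h²) with h=7.4 from center) (perimeter = 2·32·6.726·sin(180°/32) = 42.19 mm); the 30×25 cube at (3, 12.5) contributes its full rectangle (perimeter 110.00 mm); the cube at (11.5, 10) is not intersected at this z (z outside [0, 10.5]); Taking the first minus the rest: starting from the r=10 sphere, the 30×25 cube at (3, 12.5) misses the remaining region (no effect) — boundary = 42.19 mm. So its perimeter = 42.19 mm. Layer 49 is larger (62.72 vs 42.19 mm).

layer 49 (z = 9.8 mm)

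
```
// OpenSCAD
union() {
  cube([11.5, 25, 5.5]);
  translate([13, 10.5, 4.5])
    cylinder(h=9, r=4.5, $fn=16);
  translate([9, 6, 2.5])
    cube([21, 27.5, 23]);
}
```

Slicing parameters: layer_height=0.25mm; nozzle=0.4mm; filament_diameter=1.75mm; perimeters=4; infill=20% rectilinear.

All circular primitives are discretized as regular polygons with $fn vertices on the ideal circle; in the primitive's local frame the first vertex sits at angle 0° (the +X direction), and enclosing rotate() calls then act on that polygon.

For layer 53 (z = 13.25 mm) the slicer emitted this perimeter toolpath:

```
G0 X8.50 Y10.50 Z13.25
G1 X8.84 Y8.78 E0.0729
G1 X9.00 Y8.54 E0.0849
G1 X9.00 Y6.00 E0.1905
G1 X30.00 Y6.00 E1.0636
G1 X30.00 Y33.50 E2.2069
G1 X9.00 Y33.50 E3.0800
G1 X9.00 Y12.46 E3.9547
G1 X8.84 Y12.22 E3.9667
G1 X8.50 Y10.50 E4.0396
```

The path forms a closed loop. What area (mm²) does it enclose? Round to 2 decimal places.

Apply the shoelace formula to the sequence of (X, Y) vertices; enclosed area = 578.67 mm².

578.67 mm²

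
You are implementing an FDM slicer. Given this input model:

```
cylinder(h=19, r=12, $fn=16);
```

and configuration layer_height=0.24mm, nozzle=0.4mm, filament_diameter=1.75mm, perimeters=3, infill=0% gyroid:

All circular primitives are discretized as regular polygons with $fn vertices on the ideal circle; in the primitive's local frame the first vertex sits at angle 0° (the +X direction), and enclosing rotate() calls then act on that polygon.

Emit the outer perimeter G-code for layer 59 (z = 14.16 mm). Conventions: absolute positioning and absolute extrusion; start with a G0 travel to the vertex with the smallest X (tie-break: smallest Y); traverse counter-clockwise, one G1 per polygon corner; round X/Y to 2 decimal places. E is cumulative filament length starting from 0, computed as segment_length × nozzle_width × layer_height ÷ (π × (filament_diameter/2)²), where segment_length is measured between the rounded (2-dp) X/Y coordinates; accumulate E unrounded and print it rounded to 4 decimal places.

G0 X-12.00 Y0.00 Z14.16
G1 X-11.09 Y-4.59 E0.1868
G1 X-8.49 Y-8.49 E0.3738
G1 X-4.59 Y-11.09 E0.5609
G1 X0.00 Y-12.00 E0.7477
G1 X4.59 Y-11.09 E0.9344
G1 X8.49 Y-8.49 E1.1215
G1 X11.09 Y-4.59 E1.3086
G1 X12.00 Y0.00 E1.4954
G1 X11.09 Y4.59 E1.6821
G1 X8.49 Y8.49 E1.8692
G1 X4.59 Y11.09 E2.0563
G1 X0.00 Y12.00 E2.2430
G1 X-4.59 Y11.09 E2.4298
G1 X-8.49 Y8.49 E2.6169
G1 X-11.09 Y4.59 E2.8040
G1 X-12.00 Y0.00 E2.9907

At z = 14.16 mm: the r=12 cylinder contributes a regular 16-gon of circumradius 12. The outline is a single polygon with 16 vertices. Extrusion per mm of travel: 0.4 × 0.24 / (π × 0.875²) = 0.039912. Accumulating E over each segment gives final E = 2.9907.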